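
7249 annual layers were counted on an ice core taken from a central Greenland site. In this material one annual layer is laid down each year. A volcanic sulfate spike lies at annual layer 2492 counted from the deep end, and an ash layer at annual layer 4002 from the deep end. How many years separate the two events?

Separation: 4002 − 2492 = 1510 annual layers.
One annual layer per year makes the interval 1510 years.

1510 yr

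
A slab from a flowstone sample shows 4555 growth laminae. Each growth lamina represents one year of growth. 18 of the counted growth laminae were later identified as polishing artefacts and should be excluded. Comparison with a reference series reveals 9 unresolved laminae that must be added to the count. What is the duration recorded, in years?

4546 years

After corrections the count is 4555 − 18 + 9 = 4546 growth laminae.
At one growth lamina per year, that is 4546 years.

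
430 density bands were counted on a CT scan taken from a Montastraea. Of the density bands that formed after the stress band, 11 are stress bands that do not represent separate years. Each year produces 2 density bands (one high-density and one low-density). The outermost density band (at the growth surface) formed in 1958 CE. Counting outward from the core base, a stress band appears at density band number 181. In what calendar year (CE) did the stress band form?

1839 CE

The stress band sits at density band 181 from the core base, so 430 − 181 = 249 density bands formed after it.
Excluding 11 false density bands: 249 − 11 = 238.
Dividing by 2 density bands per year: 238 / 2 = 119 years.
1958 − 119 = 1839 CE.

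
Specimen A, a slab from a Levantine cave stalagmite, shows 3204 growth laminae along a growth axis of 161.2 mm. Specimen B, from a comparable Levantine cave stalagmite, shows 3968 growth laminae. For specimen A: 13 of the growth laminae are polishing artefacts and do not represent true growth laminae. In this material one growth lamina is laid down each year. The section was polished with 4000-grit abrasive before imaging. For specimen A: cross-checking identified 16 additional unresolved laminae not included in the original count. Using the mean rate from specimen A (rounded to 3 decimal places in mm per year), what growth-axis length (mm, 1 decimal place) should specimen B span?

198.4 mm

Specimen A: correcting the raw count gives 3204 − 13 + 16 = 3207 true growth laminae.
A: 161.2 mm over 3207 years gives 161.2 / 3207 ≈ 0.050 mm/yr.
Length of B = 0.050 × 3968 = 198.4 mm.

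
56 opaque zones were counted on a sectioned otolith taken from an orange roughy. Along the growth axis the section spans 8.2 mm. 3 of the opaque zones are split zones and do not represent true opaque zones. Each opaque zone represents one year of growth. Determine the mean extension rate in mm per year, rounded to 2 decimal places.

0.15 mm per year

After corrections the count is 56 − 3 = 53 opaque zones.
Mean rate = 8.2 mm / 53 years ≈ 0.15 mm per year.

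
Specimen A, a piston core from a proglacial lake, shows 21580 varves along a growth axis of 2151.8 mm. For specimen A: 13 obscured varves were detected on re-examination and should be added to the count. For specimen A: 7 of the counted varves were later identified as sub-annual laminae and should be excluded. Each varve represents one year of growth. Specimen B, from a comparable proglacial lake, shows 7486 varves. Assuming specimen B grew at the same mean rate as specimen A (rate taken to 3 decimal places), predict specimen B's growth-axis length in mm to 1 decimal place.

748.6 mm

Specimen A: after corrections the count is 21580 − 7 + 13 = 21586 varves.
A: 2151.8 mm over 21586 years gives 2151.8 / 21586 ≈ 0.100 mm/year.
For B, 0.100 mm/year × 7486 years = 748.6 mm.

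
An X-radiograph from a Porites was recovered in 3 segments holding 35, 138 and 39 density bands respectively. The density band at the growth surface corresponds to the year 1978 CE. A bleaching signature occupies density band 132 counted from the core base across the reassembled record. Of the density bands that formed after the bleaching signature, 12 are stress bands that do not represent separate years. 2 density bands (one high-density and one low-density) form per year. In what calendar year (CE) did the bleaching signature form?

1944 CE

Total density bands = 35 + 138 + 39 = 212.
Between density band 132 and the growth surface there are 212 − 132 = 80 density bands.
80 − 12 false = 68 true density bands after the bleaching signature.
Dividing by 2 density bands per year: 68 / 2 = 34 years.
Counting back 34 years from 1978 CE places the bleaching signature in 1978 − 34 = 1944 CE.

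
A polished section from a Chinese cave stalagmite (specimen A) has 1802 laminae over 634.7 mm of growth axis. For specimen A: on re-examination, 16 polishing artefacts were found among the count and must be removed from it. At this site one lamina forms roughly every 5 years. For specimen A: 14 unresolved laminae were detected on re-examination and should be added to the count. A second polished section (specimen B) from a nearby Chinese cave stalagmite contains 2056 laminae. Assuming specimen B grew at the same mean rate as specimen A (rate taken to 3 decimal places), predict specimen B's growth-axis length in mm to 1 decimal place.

Specimen A: correcting the raw count gives 1802 − 16 + 14 = 1800 true laminae.
Specimen A: multiplying by 5 years per lamina: 1800 × 5 = 9000 years.
A: Mean rate = 634.7 mm / 9000 years ≈ 0.071 mm/yr.
Specimen B: 2056 laminae at 5 years each span 2056 × 5 = 10280 years. Length of B = 0.071 × 10280 = 729.9 mm.

729.9 mm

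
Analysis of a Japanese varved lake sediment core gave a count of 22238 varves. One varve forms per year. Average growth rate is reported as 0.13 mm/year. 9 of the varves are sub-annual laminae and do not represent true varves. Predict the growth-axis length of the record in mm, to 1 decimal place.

Correcting the raw count gives 22238 − 9 = 22229 true varves.
Predicted length = 0.13 mm/year × 22229 years = 2889.8 mm.

2889.8 mm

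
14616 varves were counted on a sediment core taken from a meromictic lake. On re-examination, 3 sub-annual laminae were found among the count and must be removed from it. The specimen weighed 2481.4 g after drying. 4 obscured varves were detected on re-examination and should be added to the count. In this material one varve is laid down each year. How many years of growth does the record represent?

Correcting the raw count gives 14616 − 3 + 4 = 14617 true varves.
At one varve per year, that is 14617 years.

14617 years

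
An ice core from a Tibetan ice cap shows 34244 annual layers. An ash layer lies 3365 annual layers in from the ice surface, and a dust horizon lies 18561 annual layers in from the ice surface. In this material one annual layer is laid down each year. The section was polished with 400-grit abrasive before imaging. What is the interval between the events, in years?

18561 − 3365 = 15196 annual layers lie between the two events.
At one annual layer per year, 15196 years elapsed between them.

15196 years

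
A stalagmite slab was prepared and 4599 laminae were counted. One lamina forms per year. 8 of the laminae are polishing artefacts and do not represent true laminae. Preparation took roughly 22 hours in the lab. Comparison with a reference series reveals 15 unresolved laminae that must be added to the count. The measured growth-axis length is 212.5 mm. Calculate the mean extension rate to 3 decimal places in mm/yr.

True lamina count = 4599 − 8 + 15 = 4606.
Mean rate = 212.5 mm / 4606 years ≈ 0.046 mm/yr.

0.046 mm/yr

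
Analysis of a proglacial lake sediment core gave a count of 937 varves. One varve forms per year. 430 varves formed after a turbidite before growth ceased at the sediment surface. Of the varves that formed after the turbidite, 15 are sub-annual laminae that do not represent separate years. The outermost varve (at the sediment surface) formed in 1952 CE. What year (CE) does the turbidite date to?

430 varves post-date the turbidite.
Excluding 15 false varves: 430 − 15 = 415.
The varve at the sediment surface is 1952 CE, so the turbidite dates to 1952 − 415 = 1537 CE.

1537 CE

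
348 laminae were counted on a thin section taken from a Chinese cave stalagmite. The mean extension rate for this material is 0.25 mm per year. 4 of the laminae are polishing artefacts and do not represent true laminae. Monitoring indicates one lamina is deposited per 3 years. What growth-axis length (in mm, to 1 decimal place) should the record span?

Adjusted count: 348 − 4 = 344 laminae.
Multiplying by 3 years per lamina: 344 × 3 = 1032 years.
Predicted length = 0.25 mm/year × 1032 years = 258.0 mm.

258.0 mm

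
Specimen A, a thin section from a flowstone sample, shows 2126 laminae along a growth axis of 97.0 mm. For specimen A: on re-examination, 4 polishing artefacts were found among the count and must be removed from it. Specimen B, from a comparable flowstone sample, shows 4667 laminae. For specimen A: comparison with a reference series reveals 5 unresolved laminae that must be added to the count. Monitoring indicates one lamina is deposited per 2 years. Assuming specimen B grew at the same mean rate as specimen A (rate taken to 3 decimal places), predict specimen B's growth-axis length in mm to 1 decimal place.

Specimen A: adjusted count: 2126 − 4 + 5 = 2127 laminae.
Specimen A: at 2 years per lamina, 2127 × 2 = 4254 years.
A: 97.0 mm over 4254 years gives 97.0 / 4254 ≈ 0.023 mm per year.
Specimen B: multiplying by 2 years per lamina: 4667 × 2 = 9334 years. Length of B = 0.023 × 9334 = 214.7 mm.

214.7 mm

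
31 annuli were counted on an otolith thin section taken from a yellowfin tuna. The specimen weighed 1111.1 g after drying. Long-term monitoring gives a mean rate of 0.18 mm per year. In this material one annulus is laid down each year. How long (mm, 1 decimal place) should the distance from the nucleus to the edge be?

5.6 mm

31 years of growth are recorded.
Length ≈ 0.18 × 31 = 5.6 mm.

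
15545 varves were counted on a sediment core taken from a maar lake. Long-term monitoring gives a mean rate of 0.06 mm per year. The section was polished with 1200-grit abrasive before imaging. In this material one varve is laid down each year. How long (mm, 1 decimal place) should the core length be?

The record spans 15545 years at 0.06 mm per year.
15545 years at 0.06 mm/year gives 0.06 × 15545 = 932.7 mm.

932.7 mm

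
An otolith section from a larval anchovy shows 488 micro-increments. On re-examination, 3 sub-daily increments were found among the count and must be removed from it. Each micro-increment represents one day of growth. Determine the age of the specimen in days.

485 days

Correcting the raw count gives 488 − 3 = 485 true micro-increments.
With a one-to-one micro-increment periodicity this is 485 days.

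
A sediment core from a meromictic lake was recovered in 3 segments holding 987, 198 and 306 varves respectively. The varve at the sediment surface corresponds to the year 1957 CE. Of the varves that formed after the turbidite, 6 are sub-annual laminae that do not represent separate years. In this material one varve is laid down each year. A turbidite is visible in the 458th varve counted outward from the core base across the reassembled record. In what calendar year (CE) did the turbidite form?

Total varves = 987 + 198 + 306 = 1491.
Between varve 458 and the sediment surface there are 1491 − 458 = 1033 varves.
1033 − 6 false = 1027 true varves after the turbidite.
Counting back 1027 years from 1957 CE places the turbidite in 1957 − 1027 = 930 CE.

930 CE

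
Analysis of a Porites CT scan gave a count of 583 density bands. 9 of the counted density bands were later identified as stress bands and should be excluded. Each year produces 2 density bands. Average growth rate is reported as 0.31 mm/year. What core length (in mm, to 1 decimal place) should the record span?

Adjusted count: 583 − 9 = 574 density bands.
574 density bands at 2 per year is 574 / 2 = 287 years.
287 years at 0.31 mm/year gives 0.31 × 287 = 89.0 mm.

89.0 mm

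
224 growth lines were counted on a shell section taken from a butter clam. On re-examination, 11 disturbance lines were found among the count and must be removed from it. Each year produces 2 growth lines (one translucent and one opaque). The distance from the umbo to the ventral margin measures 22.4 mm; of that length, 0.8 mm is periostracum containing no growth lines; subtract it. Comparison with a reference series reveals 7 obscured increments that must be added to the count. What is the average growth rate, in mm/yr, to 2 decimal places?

0.20 mm/yr

Correcting the raw count gives 224 − 11 + 7 = 220 true growth lines.
Dividing by 2 growth lines per year: 220 / 2 = 110 years.
Net length = 22.4 − 0.8 = 21.6 mm.
21.6 mm over 110 years gives 21.6 / 110 ≈ 0.20 mm/yr.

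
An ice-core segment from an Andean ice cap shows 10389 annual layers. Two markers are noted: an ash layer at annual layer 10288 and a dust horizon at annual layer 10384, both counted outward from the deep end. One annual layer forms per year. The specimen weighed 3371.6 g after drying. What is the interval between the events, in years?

96 yr

The two markers are separated by 10384 − 10288 = 96 annual layers.
At one annual layer per year, 96 years elapsed between them.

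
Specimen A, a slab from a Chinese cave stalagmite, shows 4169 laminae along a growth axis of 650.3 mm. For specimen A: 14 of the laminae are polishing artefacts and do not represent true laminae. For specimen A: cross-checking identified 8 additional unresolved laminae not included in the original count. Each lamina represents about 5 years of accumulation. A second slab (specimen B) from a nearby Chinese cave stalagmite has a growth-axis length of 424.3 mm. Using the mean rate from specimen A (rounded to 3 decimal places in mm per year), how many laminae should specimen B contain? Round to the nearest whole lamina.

2737 laminae

Specimen A: true lamina count = 4169 − 14 + 8 = 4163.
Specimen A: at 5 years per lamina, 4163 × 5 = 20815 years.
A: Mean rate = 650.3 mm / 20815 years ≈ 0.031 mm/yr.
Specimen B: 424.3 mm / 0.031 mm per year = 13687.10 years; at 5 years per lamina that is 13687.10 / 5 ≈ 2737 laminae.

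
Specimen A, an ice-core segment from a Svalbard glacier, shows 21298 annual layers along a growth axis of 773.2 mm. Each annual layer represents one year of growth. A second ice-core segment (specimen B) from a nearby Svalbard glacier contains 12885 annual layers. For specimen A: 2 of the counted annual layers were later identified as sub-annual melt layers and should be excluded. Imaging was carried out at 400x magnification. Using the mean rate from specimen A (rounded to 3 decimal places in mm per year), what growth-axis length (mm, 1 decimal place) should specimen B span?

463.9 mm

Specimen A: correcting the raw count gives 21298 − 2 = 21296 true annual layers.
A: 773.2 mm over 21296 years gives 773.2 / 21296 ≈ 0.036 mm per year.
B's length ≈ 0.036 × 12885 = 463.9 mm.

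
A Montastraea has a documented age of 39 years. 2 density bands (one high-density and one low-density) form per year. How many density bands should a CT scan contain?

Expected density bands: 39 × 2 = 78.
So 78 density bands should be present.

78 density bands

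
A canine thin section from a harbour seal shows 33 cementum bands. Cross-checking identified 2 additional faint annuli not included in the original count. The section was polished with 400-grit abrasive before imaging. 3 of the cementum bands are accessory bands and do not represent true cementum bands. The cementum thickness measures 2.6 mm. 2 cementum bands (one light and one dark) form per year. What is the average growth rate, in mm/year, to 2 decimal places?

After corrections the count is 33 − 3 + 2 = 32 cementum bands.
With 2 cementum bands per year, 32 / 2 = 16 years.
2.6 mm over 16 years gives 2.6 / 16 ≈ 0.16 mm/year.

0.16 mm/year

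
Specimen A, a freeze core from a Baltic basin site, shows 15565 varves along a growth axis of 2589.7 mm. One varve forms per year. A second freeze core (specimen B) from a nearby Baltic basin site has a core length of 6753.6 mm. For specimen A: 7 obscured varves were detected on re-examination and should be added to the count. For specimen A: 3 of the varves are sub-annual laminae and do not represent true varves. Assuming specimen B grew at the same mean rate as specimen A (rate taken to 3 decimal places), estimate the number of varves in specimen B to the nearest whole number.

40684 varves

Specimen A: true varve count = 15565 − 3 + 7 = 15569.
A: 2589.7 mm over 15569 years gives 2589.7 / 15569 ≈ 0.166 mm per year.
For B, 6753.6 / 0.166 = 40684.34 years ≈ 40684 varves.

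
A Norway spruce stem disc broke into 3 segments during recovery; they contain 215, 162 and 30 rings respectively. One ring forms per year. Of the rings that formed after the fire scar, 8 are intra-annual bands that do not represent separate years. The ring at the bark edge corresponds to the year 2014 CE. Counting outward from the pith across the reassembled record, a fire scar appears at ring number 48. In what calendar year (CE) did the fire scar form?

Total rings = 215 + 162 + 30 = 407.
407 − 48 = 359 rings lie beyond the fire scar toward the bark edge.
Excluding 8 false rings: 359 − 8 = 351.
The ring at the bark edge is 2014 CE, so the fire scar dates to 2014 − 351 = 1663 CE.

1663 CE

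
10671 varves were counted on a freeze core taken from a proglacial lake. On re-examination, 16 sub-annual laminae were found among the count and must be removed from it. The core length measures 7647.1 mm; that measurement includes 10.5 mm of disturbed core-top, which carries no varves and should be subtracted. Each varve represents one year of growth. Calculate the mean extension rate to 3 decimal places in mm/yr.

0.717 mm/yr

Adjusted count: 10671 − 16 = 10655 varves.
Net length = 7647.1 − 10.5 = 7636.6 mm.
Mean rate = 7636.6 mm / 10655 years ≈ 0.717 mm/yr.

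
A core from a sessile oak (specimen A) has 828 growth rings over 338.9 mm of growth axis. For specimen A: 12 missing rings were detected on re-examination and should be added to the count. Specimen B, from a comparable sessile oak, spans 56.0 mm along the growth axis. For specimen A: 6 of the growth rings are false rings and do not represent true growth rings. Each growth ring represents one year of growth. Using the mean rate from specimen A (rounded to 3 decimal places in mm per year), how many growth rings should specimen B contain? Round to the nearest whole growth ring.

Specimen A: true growth ring count = 828 − 6 + 12 = 834.
A: Extension rate ≈ 338.9 / 834 = 0.406 mm per year.
B spans 56.0 / 0.406 = 137.93 years ≈ 138 growth rings.

138 growth rings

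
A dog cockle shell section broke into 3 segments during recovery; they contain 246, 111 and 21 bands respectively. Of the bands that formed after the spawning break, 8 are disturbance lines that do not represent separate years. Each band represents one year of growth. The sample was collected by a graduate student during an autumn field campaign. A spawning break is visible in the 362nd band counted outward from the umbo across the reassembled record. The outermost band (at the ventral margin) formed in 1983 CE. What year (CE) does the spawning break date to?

Total bands = 246 + 111 + 21 = 378.
The spawning break sits at band 362 from the umbo, so 378 − 362 = 16 bands formed after it.
Excluding 8 false bands: 16 − 8 = 8.
1983 − 8 = 1975 CE.

1975 CE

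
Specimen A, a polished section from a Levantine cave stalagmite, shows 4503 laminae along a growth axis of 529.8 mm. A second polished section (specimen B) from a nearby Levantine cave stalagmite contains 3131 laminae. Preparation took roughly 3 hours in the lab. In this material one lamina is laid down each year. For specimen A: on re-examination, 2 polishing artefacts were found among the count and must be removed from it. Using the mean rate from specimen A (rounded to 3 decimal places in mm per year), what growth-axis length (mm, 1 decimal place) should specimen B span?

Specimen A: correcting the raw count gives 4503 − 2 = 4501 true laminae.
A: Extension rate ≈ 529.8 / 4501 = 0.118 mm/year.
For B, 0.118 mm/year × 3131 years = 369.5 mm.

369.5 mm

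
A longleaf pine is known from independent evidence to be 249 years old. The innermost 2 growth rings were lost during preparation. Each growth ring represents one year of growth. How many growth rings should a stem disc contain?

At one growth ring per year, 249 years correspond to 249 growth rings.
Subtracting the 2 growth rings not captured gives 249 − 2 = 247 growth rings in the record.

247 growth rings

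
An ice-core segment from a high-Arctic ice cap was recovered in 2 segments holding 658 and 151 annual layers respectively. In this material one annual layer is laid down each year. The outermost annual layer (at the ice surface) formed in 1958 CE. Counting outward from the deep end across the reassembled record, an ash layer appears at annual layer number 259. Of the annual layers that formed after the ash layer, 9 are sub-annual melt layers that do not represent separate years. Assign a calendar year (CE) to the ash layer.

1417 CE

Total annual layers = 658 + 151 = 809.
809 − 259 = 550 annual layers lie beyond the ash layer toward the ice surface.
550 − 9 false = 541 true annual layers after the ash layer.
1958 − 541 = 1417 CE.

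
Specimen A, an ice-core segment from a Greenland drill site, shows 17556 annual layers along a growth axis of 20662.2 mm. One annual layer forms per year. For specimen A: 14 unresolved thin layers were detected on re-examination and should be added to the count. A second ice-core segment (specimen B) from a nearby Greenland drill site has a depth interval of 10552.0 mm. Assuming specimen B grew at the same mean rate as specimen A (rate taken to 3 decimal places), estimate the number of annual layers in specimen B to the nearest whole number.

8973 annual layers

Specimen A: correcting the raw count gives 17556 + 14 = 17570 true annual layers.
A: Mean rate = 20662.2 mm / 17570 years ≈ 1.176 mm/yr.
B spans 10552.0 / 1.176 = 8972.79 years ≈ 8973 annual layers.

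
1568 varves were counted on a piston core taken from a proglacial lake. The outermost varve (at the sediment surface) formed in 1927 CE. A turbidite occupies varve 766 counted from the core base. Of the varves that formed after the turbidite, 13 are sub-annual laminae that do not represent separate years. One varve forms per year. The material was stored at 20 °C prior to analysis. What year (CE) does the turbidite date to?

1138 CE

The turbidite sits at varve 766 from the core base, so 1568 − 766 = 802 varves formed after it.
802 − 13 false = 789 true varves after the turbidite.
1927 − 789 = 1138 CE.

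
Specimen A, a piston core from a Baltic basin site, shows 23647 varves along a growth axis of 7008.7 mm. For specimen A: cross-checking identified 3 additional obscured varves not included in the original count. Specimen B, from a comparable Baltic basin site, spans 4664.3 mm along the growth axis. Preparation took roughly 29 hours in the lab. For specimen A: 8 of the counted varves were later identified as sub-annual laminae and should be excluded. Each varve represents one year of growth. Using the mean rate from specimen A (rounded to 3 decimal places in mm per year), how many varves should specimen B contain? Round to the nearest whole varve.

15758 varves

Specimen A: after corrections the count is 23647 − 8 + 3 = 23642 varves.
A: 7008.7 mm over 23642 years gives 7008.7 / 23642 ≈ 0.296 mm/yr.
For B, 4664.3 / 0.296 = 15757.77 years ≈ 15758 varves.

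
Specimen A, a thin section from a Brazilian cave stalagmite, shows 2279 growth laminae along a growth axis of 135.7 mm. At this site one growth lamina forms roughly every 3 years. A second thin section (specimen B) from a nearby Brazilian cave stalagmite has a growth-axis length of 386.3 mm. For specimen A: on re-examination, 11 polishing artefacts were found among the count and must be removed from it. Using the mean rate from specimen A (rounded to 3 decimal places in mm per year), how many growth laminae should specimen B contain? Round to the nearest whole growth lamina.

Specimen A: adjusted count: 2279 − 11 = 2268 growth laminae.
Specimen A: 2268 growth laminae at 3 years each span 2268 × 3 = 6804 years.
A: Extension rate ≈ 135.7 / 6804 = 0.020 mm/yr.
B spans 386.3 / 0.020 = 19315.00 years; at 3 years per growth lamina that is 19315.00 / 3 ≈ 6438 growth laminae.

6438 growth laminae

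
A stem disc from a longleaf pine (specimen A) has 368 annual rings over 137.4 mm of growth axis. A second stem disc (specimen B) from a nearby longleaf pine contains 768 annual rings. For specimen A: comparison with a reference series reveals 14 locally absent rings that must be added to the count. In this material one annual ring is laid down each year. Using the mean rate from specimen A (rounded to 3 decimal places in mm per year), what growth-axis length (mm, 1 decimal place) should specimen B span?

276.5 mm

Specimen A: true annual ring count = 368 + 14 = 382.
A: 137.4 mm over 382 years gives 137.4 / 382 ≈ 0.360 mm/year.
B's length ≈ 0.360 × 768 = 276.5 mm.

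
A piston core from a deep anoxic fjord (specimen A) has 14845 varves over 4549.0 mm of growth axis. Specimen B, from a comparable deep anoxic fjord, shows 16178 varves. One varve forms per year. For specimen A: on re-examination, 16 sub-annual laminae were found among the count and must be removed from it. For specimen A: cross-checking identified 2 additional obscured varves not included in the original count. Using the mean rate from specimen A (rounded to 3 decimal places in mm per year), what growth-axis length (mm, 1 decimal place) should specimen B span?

Specimen A: adjusted count: 14845 − 16 + 2 = 14831 varves.
A: Extension rate ≈ 4549.0 / 14831 = 0.307 mm/yr.
Length of B = 0.307 × 16178 = 4966.6 mm.

4966.6 mm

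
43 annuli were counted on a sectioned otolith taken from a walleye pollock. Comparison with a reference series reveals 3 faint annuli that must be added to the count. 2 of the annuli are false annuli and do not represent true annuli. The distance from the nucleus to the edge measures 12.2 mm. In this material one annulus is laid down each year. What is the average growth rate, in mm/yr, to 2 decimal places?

After corrections the count is 43 − 2 + 3 = 44 annuli.
Mean rate = 12.2 mm / 44 years ≈ 0.28 mm/yr.

0.28 mm/yr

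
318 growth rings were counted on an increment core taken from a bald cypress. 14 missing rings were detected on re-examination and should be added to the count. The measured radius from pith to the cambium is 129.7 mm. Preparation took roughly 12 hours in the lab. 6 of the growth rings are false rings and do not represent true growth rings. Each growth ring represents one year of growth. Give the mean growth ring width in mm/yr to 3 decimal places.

After corrections the count is 318 − 6 + 14 = 326 growth rings.
Mean rate = 129.7 mm / 326 years ≈ 0.398 mm/yr.

0.398 mm/yr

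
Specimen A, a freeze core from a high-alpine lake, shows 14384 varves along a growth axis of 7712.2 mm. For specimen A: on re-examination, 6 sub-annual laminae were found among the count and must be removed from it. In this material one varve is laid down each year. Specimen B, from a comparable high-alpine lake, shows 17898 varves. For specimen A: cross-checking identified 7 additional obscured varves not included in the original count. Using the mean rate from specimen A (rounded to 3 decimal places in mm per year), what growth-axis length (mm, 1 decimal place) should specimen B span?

9593.3 mm

Specimen A: true varve count = 14384 − 6 + 7 = 14385.
A: 7712.2 mm over 14385 years gives 7712.2 / 14385 ≈ 0.536 mm per year.
B's length ≈ 0.536 × 17898 = 9593.3 mm.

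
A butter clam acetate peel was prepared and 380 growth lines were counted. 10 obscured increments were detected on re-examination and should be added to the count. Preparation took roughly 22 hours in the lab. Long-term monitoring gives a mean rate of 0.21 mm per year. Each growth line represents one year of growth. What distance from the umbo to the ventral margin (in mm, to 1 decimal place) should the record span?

81.9 mm

True growth line count = 380 + 10 = 390.
Length ≈ 0.21 × 390 = 81.9 mm.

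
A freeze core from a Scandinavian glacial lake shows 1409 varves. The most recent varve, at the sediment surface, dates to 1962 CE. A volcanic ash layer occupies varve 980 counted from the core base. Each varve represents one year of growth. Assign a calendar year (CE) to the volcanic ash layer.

1409 − 980 = 429 varves lie beyond the volcanic ash layer toward the sediment surface.
Counting back 429 years from 1962 CE places the volcanic ash layer in 1962 − 429 = 1533 CE.

1533 CE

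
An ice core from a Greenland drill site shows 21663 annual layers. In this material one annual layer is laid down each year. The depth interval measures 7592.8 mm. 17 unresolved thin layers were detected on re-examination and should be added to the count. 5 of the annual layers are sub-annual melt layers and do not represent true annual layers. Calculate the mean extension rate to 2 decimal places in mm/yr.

0.35 mm/yr

After corrections the count is 21663 − 5 + 17 = 21675 annual layers.
Extension rate ≈ 7592.8 / 21675 = 0.35 mm/yr.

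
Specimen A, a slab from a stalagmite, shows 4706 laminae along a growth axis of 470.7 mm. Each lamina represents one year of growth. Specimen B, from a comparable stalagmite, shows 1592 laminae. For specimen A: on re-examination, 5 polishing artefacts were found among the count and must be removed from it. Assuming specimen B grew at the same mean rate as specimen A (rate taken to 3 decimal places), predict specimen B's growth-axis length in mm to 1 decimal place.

Specimen A: after corrections the count is 4706 − 5 = 4701 laminae.
A: Extension rate ≈ 470.7 / 4701 = 0.100 mm per year.
For B, 0.100 mm/year × 1592 years = 159.2 mm.

159.2 mm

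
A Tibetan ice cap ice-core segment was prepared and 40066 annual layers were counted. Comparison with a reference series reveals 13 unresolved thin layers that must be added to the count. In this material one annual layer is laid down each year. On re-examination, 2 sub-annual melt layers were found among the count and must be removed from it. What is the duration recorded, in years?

40077 years

After corrections the count is 40066 − 2 + 13 = 40077 annual layers.
At one annual layer per year, that is 40077 years.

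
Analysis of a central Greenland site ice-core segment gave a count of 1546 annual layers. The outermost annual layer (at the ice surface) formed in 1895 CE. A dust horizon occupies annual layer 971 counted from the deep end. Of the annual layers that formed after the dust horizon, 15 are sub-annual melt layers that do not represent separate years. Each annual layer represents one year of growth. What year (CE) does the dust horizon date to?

The dust horizon sits at annual layer 971 from the deep end, so 1546 − 971 = 575 annual layers formed after it.
Removing the 15 false annual layers leaves 575 − 15 = 560 true annual layers beyond the dust horizon.
1895 − 560 = 1335 CE.

1335 CE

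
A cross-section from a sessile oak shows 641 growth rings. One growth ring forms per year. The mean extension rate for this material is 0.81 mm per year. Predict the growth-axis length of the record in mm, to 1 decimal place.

519.2 mm

The record spans 641 years at 0.81 mm per year.
Length ≈ 0.81 × 641 = 519.2 mm.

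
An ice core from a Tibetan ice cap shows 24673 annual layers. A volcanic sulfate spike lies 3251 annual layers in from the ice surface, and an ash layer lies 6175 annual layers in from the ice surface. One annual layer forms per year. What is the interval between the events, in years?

2924 years

6175 − 3251 = 2924 annual layers lie between the two events.
At one annual layer per year, 2924 years elapsed between them.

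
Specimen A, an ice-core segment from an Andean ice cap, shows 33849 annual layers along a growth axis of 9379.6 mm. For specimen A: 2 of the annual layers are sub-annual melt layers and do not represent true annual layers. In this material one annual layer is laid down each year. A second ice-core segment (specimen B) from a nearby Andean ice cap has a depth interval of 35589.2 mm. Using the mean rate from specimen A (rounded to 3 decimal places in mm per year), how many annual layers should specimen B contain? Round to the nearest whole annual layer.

Specimen A: true annual layer count = 33849 − 2 = 33847.
A: Extension rate ≈ 9379.6 / 33847 = 0.277 mm per year.
B spans 35589.2 / 0.277 = 128480.87 years ≈ 128481 annual layers.

128481 annual layers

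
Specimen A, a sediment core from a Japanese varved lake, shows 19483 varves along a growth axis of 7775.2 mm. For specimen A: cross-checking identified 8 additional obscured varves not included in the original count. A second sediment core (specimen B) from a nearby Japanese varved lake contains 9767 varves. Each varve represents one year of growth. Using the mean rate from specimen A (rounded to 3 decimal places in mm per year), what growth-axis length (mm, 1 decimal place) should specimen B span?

3897.0 mm

Specimen A: adjusted count: 19483 + 8 = 19491 varves.
A: Mean rate = 7775.2 mm / 19491 years ≈ 0.399 mm/yr.
B's length ≈ 0.399 × 9767 = 3897.0 mm.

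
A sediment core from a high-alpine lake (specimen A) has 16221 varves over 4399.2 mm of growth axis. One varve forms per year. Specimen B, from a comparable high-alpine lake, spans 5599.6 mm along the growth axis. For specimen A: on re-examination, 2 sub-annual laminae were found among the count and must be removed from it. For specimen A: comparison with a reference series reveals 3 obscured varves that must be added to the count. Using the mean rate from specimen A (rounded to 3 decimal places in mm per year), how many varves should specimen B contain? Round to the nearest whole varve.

Specimen A: correcting the raw count gives 16221 − 2 + 3 = 16222 true varves.
A: Mean rate = 4399.2 mm / 16222 years ≈ 0.271 mm/year.
Specimen B: 5599.6 mm / 0.271 mm per year = 20662.73 years ≈ 20663 varves.

20663 varves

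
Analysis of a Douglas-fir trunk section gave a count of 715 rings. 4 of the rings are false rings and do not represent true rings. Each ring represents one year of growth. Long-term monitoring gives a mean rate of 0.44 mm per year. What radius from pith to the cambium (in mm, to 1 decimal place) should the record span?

312.8 mm

Correcting the raw count gives 715 − 4 = 711 true rings.
Predicted length = 0.44 mm/year × 711 years = 312.8 mm.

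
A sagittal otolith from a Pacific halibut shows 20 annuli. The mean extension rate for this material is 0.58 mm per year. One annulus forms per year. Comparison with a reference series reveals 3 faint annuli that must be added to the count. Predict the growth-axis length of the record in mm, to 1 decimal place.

13.3 mm

After corrections the count is 20 + 3 = 23 annuli.
Length ≈ 0.58 × 23 = 13.3 mm.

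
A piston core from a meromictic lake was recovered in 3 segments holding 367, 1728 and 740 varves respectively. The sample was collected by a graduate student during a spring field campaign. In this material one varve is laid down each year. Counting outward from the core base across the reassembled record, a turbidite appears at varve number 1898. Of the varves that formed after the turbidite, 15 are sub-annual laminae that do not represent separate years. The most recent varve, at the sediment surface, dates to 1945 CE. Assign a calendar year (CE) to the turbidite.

Total varves = 367 + 1728 + 740 = 2835.
Between varve 1898 and the sediment surface there are 2835 − 1898 = 937 varves.
Excluding 15 false varves: 937 − 15 = 922.
Counting back 922 years from 1945 CE places the turbidite in 1945 − 922 = 1023 CE.

1023 CE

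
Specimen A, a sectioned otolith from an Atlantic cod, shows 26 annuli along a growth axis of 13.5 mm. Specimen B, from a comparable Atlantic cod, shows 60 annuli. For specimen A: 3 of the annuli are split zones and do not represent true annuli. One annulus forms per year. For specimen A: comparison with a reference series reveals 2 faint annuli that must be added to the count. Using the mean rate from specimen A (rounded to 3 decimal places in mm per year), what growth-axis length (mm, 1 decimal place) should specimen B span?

32.4 mm

Specimen A: after corrections the count is 26 − 3 + 2 = 25 annuli.
A: Extension rate ≈ 13.5 / 25 = 0.540 mm/yr.
B's length ≈ 0.540 × 60 = 32.4 mm.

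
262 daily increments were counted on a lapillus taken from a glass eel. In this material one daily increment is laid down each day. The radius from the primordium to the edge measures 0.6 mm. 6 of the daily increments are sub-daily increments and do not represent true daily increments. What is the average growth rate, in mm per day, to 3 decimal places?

True daily increment count = 262 − 6 = 256.
Mean rate = 0.6 mm / 256 days ≈ 0.002 mm per day.

0.002 mm per day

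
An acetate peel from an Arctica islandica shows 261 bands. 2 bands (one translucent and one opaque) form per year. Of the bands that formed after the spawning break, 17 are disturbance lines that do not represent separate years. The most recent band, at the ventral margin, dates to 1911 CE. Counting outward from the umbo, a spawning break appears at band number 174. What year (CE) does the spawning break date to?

261 − 174 = 87 bands lie beyond the spawning break toward the ventral margin.
Excluding 17 false bands: 87 − 17 = 70.
Dividing by 2 bands per year: 70 / 2 = 35 years.
The band at the ventral margin is 1911 CE, so the spawning break dates to 1911 − 35 = 1876 CE.

1876 CE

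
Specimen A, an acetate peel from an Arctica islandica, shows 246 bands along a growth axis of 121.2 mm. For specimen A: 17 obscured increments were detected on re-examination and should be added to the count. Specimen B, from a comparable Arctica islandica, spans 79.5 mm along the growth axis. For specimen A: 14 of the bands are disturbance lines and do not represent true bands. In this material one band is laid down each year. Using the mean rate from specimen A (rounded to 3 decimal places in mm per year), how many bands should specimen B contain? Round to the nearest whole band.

Specimen A: adjusted count: 246 − 14 + 17 = 249 bands.
A: Extension rate ≈ 121.2 / 249 = 0.487 mm/yr.
B spans 79.5 / 0.487 = 163.24 years ≈ 163 bands.

163 bands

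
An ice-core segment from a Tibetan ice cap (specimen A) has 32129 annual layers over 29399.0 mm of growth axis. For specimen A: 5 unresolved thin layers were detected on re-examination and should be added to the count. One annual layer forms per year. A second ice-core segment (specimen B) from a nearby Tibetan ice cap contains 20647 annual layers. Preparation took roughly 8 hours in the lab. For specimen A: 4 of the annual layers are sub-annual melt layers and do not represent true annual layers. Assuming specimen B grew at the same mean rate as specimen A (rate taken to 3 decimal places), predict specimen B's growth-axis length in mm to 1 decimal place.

Specimen A: correcting the raw count gives 32129 − 4 + 5 = 32130 true annual layers.
A: 29399.0 mm over 32130 years gives 29399.0 / 32130 ≈ 0.915 mm/year.
B's length ≈ 0.915 × 20647 = 18892.0 mm.

18892.0 mm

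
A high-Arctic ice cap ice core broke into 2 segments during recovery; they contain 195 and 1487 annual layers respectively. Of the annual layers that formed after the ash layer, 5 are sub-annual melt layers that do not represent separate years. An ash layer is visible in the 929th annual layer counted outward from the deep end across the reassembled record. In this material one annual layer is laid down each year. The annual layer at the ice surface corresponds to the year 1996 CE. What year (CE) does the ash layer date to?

1248 CE

Total annual layers = 195 + 1487 = 1682.
Between annual layer 929 and the ice surface there are 1682 − 929 = 753 annual layers.
Removing the 5 false annual layers leaves 753 − 5 = 748 true annual layers beyond the ash layer.
The annual layer at the ice surface is 1996 CE, so the ash layer dates to 1996 − 748 = 1248 CE.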